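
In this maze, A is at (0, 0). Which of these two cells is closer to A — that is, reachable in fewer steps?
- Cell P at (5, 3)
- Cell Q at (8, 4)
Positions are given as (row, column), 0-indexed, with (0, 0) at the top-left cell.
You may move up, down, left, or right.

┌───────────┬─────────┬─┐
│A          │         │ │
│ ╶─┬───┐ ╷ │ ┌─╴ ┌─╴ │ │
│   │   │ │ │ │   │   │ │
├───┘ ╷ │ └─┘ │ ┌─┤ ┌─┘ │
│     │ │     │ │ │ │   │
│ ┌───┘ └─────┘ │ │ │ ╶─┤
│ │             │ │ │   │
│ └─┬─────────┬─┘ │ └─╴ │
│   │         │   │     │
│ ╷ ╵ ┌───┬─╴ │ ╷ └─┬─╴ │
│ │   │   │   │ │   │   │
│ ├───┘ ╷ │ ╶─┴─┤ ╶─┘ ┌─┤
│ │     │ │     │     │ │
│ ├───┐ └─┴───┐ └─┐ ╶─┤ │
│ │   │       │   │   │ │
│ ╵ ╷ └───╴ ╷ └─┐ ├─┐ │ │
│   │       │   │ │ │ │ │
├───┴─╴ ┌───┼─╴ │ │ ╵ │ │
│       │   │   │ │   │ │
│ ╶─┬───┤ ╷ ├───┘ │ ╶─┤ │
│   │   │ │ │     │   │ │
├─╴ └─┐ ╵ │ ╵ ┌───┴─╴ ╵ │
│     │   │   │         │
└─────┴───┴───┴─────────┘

Shortest path A → P at (5, 3): 44 steps
Shortest path A → Q at (8, 4): 38 steps

Q is closer (38 steps vs 44 steps).

Path to P:

┌───────────┬─────────┬─┐
│A → → → ↓  │↱ → ↓    │ │
│ ╶─┬───┐ ╷ │ ┌─╴ ┌─╴ │ │
│   │↓ ↰│↓│ │↑│↓ ↲│   │ │
├───┘ ╷ │ └─┘ │ ┌─┤ ┌─┘ │
│↓ ← ↲│↑│↳ → ↑│↓│ │ │   │
│ ┌───┘ └─────┘ │ │ │ ╶─┤
│↓│    ↑ ← ← ← ↲│ │ │   │
│ └─┬─────────┬─┘ │ └─╴ │
│↓  │         │   │     │
│ ╷ ╵ ┌───┬─╴ │ ╷ └─┬─╴ │
│↓│   │P  │   │ │   │   │
│ ├───┘ ╷ │ ╶─┴─┤ ╶─┘ ┌─┤
│↓│    ↑│ │     │     │ │
│ ├───┐ └─┴───┐ └─┐ ╶─┤ │
│↓│↱ ↓│↑ ← ↰  │   │   │ │
│ ╵ ╷ └───╴ ╷ └─┐ ├─┐ │ │
│↳ ↑│↳ → → ↑│   │ │ │ │ │
├───┴─╴ ┌───┼─╴ │ │ ╵ │ │
│       │   │   │ │   │ │
│ ╶─┬───┤ ╷ ├───┘ │ ╶─┤ │
│   │   │ │ │     │   │ │
├─╴ └─┐ ╵ │ ╵ ┌───┴─╴ ╵ │
│     │   │   │         │
└─────┴───┴───┴─────────┘

Path to Q:

┌───────────┬─────────┬─┐
│A → → → ↓  │↱ → ↓    │ │
│ ╶─┬───┐ ╷ │ ┌─╴ ┌─╴ │ │
│   │↓ ↰│↓│ │↑│↓ ↲│   │ │
├───┘ ╷ │ └─┘ │ ┌─┤ ┌─┘ │
│↓ ← ↲│↑│↳ → ↑│↓│ │ │   │
│ ┌───┘ └─────┘ │ │ │ ╶─┤
│↓│    ↑ ← ← ← ↲│ │ │   │
│ └─┬─────────┬─┘ │ └─╴ │
│↓  │         │   │     │
│ ╷ ╵ ┌───┬─╴ │ ╷ └─┬─╴ │
│↓│   │   │   │ │   │   │
│ ├───┘ ╷ │ ╶─┴─┤ ╶─┘ ┌─┤
│↓│     │ │     │     │ │
│ ├───┐ └─┴───┐ └─┐ ╶─┤ │
│↓│↱ ↓│       │   │   │ │
│ ╵ ╷ └───╴ ╷ └─┐ ├─┐ │ │
│↳ ↑│↳ → Q  │   │ │ │ │ │
├───┴─╴ ┌───┼─╴ │ │ ╵ │ │
│       │   │   │ │   │ │
│ ╶─┬───┤ ╷ ├───┘ │ ╶─┤ │
│   │   │ │ │     │   │ │
├─╴ └─┐ ╵ │ ╵ ┌───┴─╴ ╵ │
│     │   │   │         │
└─────┴───┴───┴─────────┘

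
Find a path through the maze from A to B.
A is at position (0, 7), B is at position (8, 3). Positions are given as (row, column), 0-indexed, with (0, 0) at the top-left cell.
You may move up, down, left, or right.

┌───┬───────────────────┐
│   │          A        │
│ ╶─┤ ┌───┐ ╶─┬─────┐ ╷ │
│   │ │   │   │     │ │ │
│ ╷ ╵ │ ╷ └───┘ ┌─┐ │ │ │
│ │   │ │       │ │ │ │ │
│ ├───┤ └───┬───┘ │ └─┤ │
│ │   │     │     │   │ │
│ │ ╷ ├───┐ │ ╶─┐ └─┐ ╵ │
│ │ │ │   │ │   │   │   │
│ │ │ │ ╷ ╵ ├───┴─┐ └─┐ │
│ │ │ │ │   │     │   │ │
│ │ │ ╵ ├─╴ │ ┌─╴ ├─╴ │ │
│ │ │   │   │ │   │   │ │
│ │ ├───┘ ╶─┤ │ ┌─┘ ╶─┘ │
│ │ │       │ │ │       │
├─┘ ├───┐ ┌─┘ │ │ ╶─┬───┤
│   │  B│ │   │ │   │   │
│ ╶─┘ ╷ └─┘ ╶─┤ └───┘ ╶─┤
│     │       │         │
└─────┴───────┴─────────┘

Finding the shortest path from (0, 7) to (8, 3):
Path length: 48 steps
Directions: right → right → right → right → down → down → down → down → left → up → left → up → up → left → left → down → left → left → left → up → left → down → down → right → right → down → down → left → up → left → down → down → left → up → up → up → left → down → down → down → down → down → left → down → right → right → up → right

Solution:

┌───┬───────────────────┐
│   │          A → → → ↓│
│ ╶─┤ ┌───┐ ╶─┬─────┐ ╷ │
│   │ │↓ ↰│   │↓ ← ↰│ │↓│
│ ╷ ╵ │ ╷ └───┘ ┌─┐ │ │ │
│ │   │↓│↑ ← ← ↲│ │↑│ │↓│
│ ├───┤ └───┬───┘ │ └─┤ │
│ │↓ ↰│↳ → ↓│     │↑ ↰│↓│
│ │ ╷ ├───┐ │ ╶─┐ └─┐ ╵ │
│ │↓│↑│↓ ↰│↓│   │   │↑ ↲│
│ │ │ │ ╷ ╵ ├───┴─┐ └─┐ │
│ │↓│↑│↓│↑ ↲│     │   │ │
│ │ │ ╵ ├─╴ │ ┌─╴ ├─╴ │ │
│ │↓│↑ ↲│   │ │   │   │ │
│ │ ├───┘ ╶─┤ │ ┌─┘ ╶─┘ │
│ │↓│       │ │ │       │
├─┘ ├───┐ ┌─┘ │ │ ╶─┬───┤
│↓ ↲│↱ B│ │   │ │   │   │
│ ╶─┘ ╷ └─┘ ╶─┤ └───┘ ╶─┤
│↳ → ↑│       │         │
└─────┴───────┴─────────┘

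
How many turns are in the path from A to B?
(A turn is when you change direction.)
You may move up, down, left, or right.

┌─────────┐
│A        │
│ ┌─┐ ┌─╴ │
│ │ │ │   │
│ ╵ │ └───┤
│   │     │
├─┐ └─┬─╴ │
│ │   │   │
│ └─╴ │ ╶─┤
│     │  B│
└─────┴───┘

Directions: right, right, down, down, right, right, down, left, down, right
Number of turns: 6

Solution:

┌─────────┐
│A → ↓    │
│ ┌─┐ ┌─╴ │
│ │ │↓│   │
│ ╵ │ └───┤
│   │↳ → ↓│
├─┐ └─┬─╴ │
│ │   │↓ ↲│
│ └─╴ │ ╶─┤
│     │↳ B│
└─────┴───┘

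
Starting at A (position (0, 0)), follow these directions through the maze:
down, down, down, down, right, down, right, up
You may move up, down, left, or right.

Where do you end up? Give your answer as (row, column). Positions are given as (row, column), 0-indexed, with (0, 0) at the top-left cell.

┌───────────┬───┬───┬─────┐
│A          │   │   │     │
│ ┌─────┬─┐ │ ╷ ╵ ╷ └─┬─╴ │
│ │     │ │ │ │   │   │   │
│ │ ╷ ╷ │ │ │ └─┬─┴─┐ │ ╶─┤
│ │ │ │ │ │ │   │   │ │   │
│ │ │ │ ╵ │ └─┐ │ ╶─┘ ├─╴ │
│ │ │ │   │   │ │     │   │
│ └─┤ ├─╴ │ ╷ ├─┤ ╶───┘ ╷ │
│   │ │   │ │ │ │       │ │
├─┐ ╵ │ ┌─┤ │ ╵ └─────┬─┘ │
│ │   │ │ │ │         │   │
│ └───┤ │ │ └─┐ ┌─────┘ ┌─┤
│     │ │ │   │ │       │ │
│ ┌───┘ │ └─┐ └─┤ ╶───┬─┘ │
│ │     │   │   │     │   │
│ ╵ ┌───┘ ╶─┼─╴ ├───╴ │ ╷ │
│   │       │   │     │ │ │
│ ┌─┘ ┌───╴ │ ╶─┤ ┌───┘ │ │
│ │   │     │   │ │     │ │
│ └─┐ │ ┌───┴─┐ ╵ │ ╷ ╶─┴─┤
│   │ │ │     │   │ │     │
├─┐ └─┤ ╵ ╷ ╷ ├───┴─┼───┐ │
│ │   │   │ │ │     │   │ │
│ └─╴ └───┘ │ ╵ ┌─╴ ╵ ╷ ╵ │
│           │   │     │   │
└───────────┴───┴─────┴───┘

Following directions step by step:
Start: (0, 0)
  down: (0, 0) → (1, 0)
  down: (1, 0) → (2, 0)
  down: (2, 0) → (3, 0)
  down: (3, 0) → (4, 0)
  right: (4, 0) → (4, 1)
  down: (4, 1) → (5, 1)
  right: (5, 1) → (5, 2)
  up: (5, 2) → (4, 2)
Final position: (4, 2)

Path taken:

┌───────────┬───┬───┬─────┐
│A          │   │   │     │
│ ┌─────┬─┐ │ ╷ ╵ ╷ └─┬─╴ │
│↓│     │ │ │ │   │   │   │
│ │ ╷ ╷ │ │ │ └─┬─┴─┐ │ ╶─┤
│↓│ │ │ │ │ │   │   │ │   │
│ │ │ │ ╵ │ └─┐ │ ╶─┘ ├─╴ │
│↓│ │ │   │   │ │     │   │
│ └─┤ ├─╴ │ ╷ ├─┤ ╶───┘ ╷ │
│↳ ↓│B│   │ │ │ │       │ │
├─┐ ╵ │ ┌─┤ │ ╵ └─────┬─┘ │
│ │↳ ↑│ │ │ │         │   │
│ └───┤ │ │ └─┐ ┌─────┘ ┌─┤
│     │ │ │   │ │       │ │
│ ┌───┘ │ └─┐ └─┤ ╶───┬─┘ │
│ │     │   │   │     │   │
│ ╵ ┌───┘ ╶─┼─╴ ├───╴ │ ╷ │
│   │       │   │     │ │ │
│ ┌─┘ ┌───╴ │ ╶─┤ ┌───┘ │ │
│ │   │     │   │ │     │ │
│ └─┐ │ ┌───┴─┐ ╵ │ ╷ ╶─┴─┤
│   │ │ │     │   │ │     │
├─┐ └─┤ ╵ ╷ ╷ ├───┴─┼───┐ │
│ │   │   │ │ │     │   │ │
│ └─╴ └───┘ │ ╵ ┌─╴ ╵ ╷ ╵ │
│           │   │     │   │
└───────────┴───┴─────┴───┘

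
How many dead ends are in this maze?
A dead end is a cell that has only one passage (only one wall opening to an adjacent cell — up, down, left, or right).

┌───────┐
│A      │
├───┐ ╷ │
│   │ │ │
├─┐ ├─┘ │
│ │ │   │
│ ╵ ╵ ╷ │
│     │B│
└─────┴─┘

Checking each cell for number of passages:

Dead ends found at positions:
  (0, 0)
  (1, 0)
  (1, 2)
  (2, 0)
  (3, 3)
Total dead ends: 5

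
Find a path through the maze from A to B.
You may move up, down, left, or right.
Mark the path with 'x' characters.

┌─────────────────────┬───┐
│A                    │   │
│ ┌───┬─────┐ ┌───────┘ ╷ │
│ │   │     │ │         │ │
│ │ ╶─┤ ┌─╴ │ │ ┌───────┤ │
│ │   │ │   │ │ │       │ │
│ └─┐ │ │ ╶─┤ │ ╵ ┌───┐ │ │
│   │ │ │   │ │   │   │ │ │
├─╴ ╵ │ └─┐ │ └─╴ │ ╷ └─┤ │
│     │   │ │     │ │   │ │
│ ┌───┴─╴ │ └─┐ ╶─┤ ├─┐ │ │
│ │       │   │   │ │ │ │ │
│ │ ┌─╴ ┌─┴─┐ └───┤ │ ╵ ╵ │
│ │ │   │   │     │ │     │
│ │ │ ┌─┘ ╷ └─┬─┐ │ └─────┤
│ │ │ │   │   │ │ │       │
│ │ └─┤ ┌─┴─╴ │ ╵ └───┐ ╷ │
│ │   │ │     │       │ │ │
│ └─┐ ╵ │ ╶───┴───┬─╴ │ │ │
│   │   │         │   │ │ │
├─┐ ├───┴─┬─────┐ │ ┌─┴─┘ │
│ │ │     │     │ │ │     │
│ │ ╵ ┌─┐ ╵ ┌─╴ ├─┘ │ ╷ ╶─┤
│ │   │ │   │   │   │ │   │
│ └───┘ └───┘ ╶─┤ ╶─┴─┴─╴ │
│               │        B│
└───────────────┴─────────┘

Finding the shortest path through the maze:
Path length: 48 steps
Directions: right → right → right → right → right → right → down → down → down → down → right → right → up → left → up → up → right → right → right → right → up → right → down → down → down → down → down → down → left → up → up → left → up → left → down → down → down → down → right → right → right → down → down → down → left → down → right → down

Solution:

┌─────────────────────┬───┐
│A x x x x x x        │x x│
│ ┌───┬─────┐ ┌───────┘ ╷ │
│ │   │     │x│x x x x x│x│
│ │ ╶─┤ ┌─╴ │ │ ┌───────┤ │
│ │   │ │   │x│x│       │x│
│ └─┐ │ │ ╶─┤ │ ╵ ┌───┐ │ │
│   │ │ │   │x│x x│x x│ │x│
├─╴ ╵ │ └─┐ │ └─╴ │ ╷ └─┤ │
│     │   │ │x x x│x│x x│x│
│ ┌───┴─╴ │ └─┐ ╶─┤ ├─┐ │ │
│ │       │   │   │x│ │x│x│
│ │ ┌─╴ ┌─┴─┐ └───┤ │ ╵ ╵ │
│ │ │   │   │     │x│  x x│
│ │ │ ┌─┘ ╷ └─┬─┐ │ └─────┤
│ │ │ │   │   │ │ │x x x x│
│ │ └─┤ ┌─┴─╴ │ ╵ └───┐ ╷ │
│ │   │ │     │       │ │x│
│ └─┐ ╵ │ ╶───┴───┬─╴ │ │ │
│   │   │         │   │ │x│
├─┐ ├───┴─┬─────┐ │ ┌─┴─┘ │
│ │ │     │     │ │ │  x x│
│ │ ╵ ┌─┐ ╵ ┌─╴ ├─┘ │ ╷ ╶─┤
│ │   │ │   │   │   │ │x x│
│ └───┘ └───┘ ╶─┤ ╶─┴─┴─╴ │
│               │        B│
└───────────────┴─────────┘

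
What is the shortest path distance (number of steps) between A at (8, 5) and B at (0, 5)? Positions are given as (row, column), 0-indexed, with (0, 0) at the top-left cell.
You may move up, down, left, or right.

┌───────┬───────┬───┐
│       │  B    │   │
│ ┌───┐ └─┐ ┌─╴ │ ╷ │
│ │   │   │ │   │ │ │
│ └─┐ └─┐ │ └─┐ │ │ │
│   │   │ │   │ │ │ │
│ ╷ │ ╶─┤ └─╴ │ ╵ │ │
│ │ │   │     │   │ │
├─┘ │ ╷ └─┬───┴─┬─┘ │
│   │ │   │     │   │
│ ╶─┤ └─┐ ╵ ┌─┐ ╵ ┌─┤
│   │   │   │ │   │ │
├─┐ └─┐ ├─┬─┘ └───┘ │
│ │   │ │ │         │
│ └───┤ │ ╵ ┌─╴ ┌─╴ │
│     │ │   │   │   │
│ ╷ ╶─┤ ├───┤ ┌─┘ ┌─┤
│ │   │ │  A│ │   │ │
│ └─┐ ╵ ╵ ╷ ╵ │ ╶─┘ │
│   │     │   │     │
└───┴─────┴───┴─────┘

Finding path from (8, 5) to (0, 5):
Path: (8,5) → (8,4) → (9,4) → (9,3) → (8,3) → (7,3) → (6,3) → (5,3) → (5,2) → (4,2) → (3,2) → (3,3) → (4,3) → (4,4) → (5,4) → (5,5) → (4,5) → (4,6) → (4,7) → (5,7) → (5,8) → (4,8) → (4,9) → (3,9) → (2,9) → (1,9) → (0,9) → (0,8) → (1,8) → (2,8) → (3,8) → (3,7) → (2,7) → (1,7) → (0,7) → (0,6) → (0,5)
Distance: 36 steps

Solution:

┌───────┬───────┬───┐
│       │  B ← ↰│↓ ↰│
│ ┌───┐ └─┐ ┌─╴ │ ╷ │
│ │   │   │ │  ↑│↓│↑│
│ └─┐ └─┐ │ └─┐ │ │ │
│   │   │ │   │↑│↓│↑│
│ ╷ │ ╶─┤ └─╴ │ ╵ │ │
│ │ │↱ ↓│     │↑ ↲│↑│
├─┘ │ ╷ └─┬───┴─┬─┘ │
│   │↑│↳ ↓│↱ → ↓│↱ ↑│
│ ╶─┤ └─┐ ╵ ┌─┐ ╵ ┌─┤
│   │↑ ↰│↳ ↑│ │↳ ↑│ │
├─┐ └─┐ ├─┬─┘ └───┘ │
│ │   │↑│ │         │
│ └───┤ │ ╵ ┌─╴ ┌─╴ │
│     │↑│   │   │   │
│ ╷ ╶─┤ ├───┤ ┌─┘ ┌─┤
│ │   │↑│↓ A│ │   │ │
│ └─┐ ╵ ╵ ╷ ╵ │ ╶─┘ │
│   │  ↑ ↲│   │     │
└───┴─────┴───┴─────┘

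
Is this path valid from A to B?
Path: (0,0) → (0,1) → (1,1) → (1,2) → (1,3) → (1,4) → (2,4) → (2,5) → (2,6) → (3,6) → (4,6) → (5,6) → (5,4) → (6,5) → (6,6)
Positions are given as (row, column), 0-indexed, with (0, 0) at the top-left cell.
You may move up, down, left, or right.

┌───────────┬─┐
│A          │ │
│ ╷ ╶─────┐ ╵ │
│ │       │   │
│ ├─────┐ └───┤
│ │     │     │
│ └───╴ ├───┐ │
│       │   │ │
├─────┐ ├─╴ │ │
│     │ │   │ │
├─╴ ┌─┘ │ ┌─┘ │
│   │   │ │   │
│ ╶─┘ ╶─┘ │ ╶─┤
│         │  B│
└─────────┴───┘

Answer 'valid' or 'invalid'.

Checking path validity:
Result: Invalid move at step 12: cannot move from (5, 6) to (5, 4).

invalid

Correct solution:

┌───────────┬─┐
│A ↓        │ │
│ ╷ ╶─────┐ ╵ │
│ │↳ → → ↓│   │
│ ├─────┐ └───┤
│ │     │↳ → ↓│
│ └───╴ ├───┐ │
│       │   │↓│
├─────┐ ├─╴ │ │
│     │ │   │↓│
├─╴ ┌─┘ │ ┌─┘ │
│   │   │ │↓ ↲│
│ ╶─┘ ╶─┘ │ ╶─┤
│         │↳ B│
└─────────┴───┘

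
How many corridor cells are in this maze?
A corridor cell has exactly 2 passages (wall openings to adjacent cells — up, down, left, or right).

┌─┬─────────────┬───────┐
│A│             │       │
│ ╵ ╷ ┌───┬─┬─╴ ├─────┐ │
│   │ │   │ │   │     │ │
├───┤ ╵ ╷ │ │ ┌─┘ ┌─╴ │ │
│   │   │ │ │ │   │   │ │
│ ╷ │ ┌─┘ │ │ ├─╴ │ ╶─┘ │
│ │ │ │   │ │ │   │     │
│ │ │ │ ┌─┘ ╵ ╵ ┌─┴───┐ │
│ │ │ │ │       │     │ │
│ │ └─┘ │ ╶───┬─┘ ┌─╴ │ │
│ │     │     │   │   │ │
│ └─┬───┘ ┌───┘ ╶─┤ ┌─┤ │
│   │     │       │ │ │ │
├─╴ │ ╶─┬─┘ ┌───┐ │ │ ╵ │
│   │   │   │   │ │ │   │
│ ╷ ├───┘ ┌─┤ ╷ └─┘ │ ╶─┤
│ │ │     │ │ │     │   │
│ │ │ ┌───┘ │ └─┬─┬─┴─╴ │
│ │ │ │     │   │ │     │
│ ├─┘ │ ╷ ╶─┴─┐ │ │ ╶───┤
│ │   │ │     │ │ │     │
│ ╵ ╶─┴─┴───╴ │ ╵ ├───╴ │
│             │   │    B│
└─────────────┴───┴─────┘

Counting cells with exactly 2 passages:
Total corridor cells: 118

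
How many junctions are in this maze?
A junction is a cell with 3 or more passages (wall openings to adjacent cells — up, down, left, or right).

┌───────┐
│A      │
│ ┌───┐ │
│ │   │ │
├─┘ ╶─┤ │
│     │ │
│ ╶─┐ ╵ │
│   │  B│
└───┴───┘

Checking each cell for number of passages:

Junctions found (3+ passages):
  (2, 1): 3 passages
Total junctions: 1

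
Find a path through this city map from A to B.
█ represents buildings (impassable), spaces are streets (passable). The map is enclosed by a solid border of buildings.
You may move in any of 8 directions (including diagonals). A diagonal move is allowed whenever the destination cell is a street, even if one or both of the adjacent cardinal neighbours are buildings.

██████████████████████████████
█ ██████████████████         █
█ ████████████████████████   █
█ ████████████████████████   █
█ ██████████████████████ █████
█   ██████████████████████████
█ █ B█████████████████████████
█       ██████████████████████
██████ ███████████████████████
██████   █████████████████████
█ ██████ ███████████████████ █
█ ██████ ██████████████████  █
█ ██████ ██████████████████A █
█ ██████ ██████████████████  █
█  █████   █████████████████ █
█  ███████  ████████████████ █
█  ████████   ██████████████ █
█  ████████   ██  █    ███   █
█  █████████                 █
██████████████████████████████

Finding the shortest path from A to B:
Movement: 8-directional
Path length: 31 steps
Directions: down → down-right → down → down → down-left → left → down-left → left → left → left → left → left → left → left → left → left → left → left → left → up-left → up-left → up-left → up-left → up-left → up → up → up → up-left → up-left → up-left → up-left

Solution:

██████████████████████████████
█ ██████████████████         █
█ ████████████████████████   █
█ ████████████████████████   █
█ ██████████████████████ █████
█   ██████████████████████████
█ █ B█████████████████████████
█    ↖  ██████████████████████
██████↖███████████████████████
██████ ↖ █████████████████████
█ ██████↖███████████████████ █
█ ██████↑██████████████████  █
█ ██████↑██████████████████A █
█ ██████↑██████████████████↘ █
█  █████ ↖ █████████████████↓█
█  ███████↖ ████████████████↓█
█  ████████↖  ██████████████↙█
█  ████████ ↖ ██  █    ███↙← █
█  █████████ ↖←←←←←←←←←←←←   █
██████████████████████████████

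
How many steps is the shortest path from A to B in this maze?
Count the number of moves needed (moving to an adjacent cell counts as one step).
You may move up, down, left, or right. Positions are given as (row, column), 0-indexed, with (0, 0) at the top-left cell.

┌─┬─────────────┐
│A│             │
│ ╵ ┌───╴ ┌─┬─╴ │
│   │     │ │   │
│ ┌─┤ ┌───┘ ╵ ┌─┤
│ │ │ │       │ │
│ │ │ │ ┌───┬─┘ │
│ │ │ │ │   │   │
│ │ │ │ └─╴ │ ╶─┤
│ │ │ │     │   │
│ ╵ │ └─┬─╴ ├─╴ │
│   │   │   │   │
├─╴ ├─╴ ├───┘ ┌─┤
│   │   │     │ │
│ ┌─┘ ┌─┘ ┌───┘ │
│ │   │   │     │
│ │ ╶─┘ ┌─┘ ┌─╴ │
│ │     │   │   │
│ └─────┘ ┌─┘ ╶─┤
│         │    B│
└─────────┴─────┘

Using BFS to find shortest path:
Start: (0, 0), End: (9, 7)
Path found:
(0,0) → (1,0) → (2,0) → (3,0) → (4,0) → (5,0) → (5,1) → (6,1) → (6,0) → (7,0) → (8,0) → (9,0) → (9,1) → (9,2) → (9,3) → (9,4) → (8,4) → (8,5) → (7,5) → (7,6) → (7,7) → (8,7) → (8,6) → (9,6) → (9,7)
Number of steps: 24

Solution:

┌─┬─────────────┐
│A│             │
│ ╵ ┌───╴ ┌─┬─╴ │
│↓  │     │ │   │
│ ┌─┤ ┌───┘ ╵ ┌─┤
│↓│ │ │       │ │
│ │ │ │ ┌───┬─┘ │
│↓│ │ │ │   │   │
│ │ │ │ └─╴ │ ╶─┤
│↓│ │ │     │   │
│ ╵ │ └─┬─╴ ├─╴ │
│↳ ↓│   │   │   │
├─╴ ├─╴ ├───┘ ┌─┤
│↓ ↲│   │     │ │
│ ┌─┘ ┌─┘ ┌───┘ │
│↓│   │   │↱ → ↓│
│ │ ╶─┘ ┌─┘ ┌─╴ │
│↓│     │↱ ↑│↓ ↲│
│ └─────┘ ┌─┘ ╶─┤
│↳ → → → ↑│  ↳ B│
└─────────┴─────┘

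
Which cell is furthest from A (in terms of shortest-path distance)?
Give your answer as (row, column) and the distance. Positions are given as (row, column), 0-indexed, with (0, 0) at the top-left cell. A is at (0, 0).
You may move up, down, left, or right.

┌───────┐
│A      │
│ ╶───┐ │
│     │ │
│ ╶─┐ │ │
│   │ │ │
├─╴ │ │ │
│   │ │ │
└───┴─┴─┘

Computing BFS distances from A to all cells:
Furthest cell: (3, 3)
Distance: 6 steps

Path from A to the furthest cell:

┌───────┐
│A → → ↓│
│ ╶───┐ │
│     │↓│
│ ╶─┐ │ │
│   │ │↓│
├─╴ │ │ │
│   │ │B│
└───┴─┴─┘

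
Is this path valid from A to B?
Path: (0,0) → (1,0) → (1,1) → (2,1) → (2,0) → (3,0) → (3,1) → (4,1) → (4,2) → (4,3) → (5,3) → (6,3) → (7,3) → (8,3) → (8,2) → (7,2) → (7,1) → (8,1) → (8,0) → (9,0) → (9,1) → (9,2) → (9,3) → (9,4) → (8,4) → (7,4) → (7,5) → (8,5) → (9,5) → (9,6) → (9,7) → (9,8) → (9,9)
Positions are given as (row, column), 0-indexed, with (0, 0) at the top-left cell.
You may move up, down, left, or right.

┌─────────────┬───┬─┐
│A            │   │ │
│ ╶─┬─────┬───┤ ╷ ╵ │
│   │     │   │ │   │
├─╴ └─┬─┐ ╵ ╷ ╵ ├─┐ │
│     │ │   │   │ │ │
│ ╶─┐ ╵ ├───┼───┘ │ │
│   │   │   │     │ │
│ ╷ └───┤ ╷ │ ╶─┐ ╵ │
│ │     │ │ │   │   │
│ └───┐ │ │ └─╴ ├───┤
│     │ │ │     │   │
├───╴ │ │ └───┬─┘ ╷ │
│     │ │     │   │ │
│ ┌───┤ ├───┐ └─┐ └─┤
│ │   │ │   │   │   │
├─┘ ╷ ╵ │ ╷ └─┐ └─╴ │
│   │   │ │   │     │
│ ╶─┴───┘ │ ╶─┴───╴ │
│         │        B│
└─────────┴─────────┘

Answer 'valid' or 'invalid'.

Checking path validity:
Result: All consecutive moves are passable.

valid

Correct solution:

┌─────────────┬───┬─┐
│A            │   │ │
│ ╶─┬─────┬───┤ ╷ ╵ │
│↳ ↓│     │   │ │   │
├─╴ └─┬─┐ ╵ ╷ ╵ ├─┐ │
│↓ ↲  │ │   │   │ │ │
│ ╶─┐ ╵ ├───┼───┘ │ │
│↳ ↓│   │   │     │ │
│ ╷ └───┤ ╷ │ ╶─┐ ╵ │
│ │↳ → ↓│ │ │   │   │
│ └───┐ │ │ └─╴ ├───┤
│     │↓│ │     │   │
├───╴ │ │ └───┬─┘ ╷ │
│     │↓│     │   │ │
│ ┌───┤ ├───┐ └─┐ └─┤
│ │↓ ↰│↓│↱ ↓│   │   │
├─┘ ╷ ╵ │ ╷ └─┐ └─╴ │
│↓ ↲│↑ ↲│↑│↓  │     │
│ ╶─┴───┘ │ ╶─┴───╴ │
│↳ → → → ↑│↳ → → → B│
└─────────┴─────────┘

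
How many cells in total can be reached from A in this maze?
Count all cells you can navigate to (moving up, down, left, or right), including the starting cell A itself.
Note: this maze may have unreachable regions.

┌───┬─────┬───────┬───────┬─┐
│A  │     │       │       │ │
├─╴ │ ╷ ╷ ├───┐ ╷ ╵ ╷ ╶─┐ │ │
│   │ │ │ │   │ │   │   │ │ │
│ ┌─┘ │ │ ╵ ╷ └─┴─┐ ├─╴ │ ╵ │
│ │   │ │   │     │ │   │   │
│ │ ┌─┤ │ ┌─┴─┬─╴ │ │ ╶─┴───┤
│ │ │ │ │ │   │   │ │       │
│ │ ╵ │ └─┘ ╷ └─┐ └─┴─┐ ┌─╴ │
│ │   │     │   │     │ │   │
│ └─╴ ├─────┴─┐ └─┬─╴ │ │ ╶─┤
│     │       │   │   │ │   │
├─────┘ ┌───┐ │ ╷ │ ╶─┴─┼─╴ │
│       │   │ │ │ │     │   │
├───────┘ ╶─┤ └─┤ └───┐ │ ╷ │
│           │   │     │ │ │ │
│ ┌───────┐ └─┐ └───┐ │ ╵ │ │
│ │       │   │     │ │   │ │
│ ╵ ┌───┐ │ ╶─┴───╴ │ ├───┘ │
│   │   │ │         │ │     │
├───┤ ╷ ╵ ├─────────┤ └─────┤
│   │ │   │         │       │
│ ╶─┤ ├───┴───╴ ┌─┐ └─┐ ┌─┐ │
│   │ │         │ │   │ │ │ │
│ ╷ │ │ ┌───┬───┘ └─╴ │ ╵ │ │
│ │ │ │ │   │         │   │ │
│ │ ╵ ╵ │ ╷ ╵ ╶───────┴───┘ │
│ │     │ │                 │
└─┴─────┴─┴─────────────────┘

Using BFS/flood-fill to find all reachable cells from A:
Maze size: 14 × 14 = 196 total cells
All cells are reachable — the maze is fully connected.
Reachable cells: 196

Reachable region (· marks reachable cells):

┌───┬─────┬───────┬───────┬─┐
│A ·│· · ·│· · · ·│· · · ·│·│
├─╴ │ ╷ ╷ ├───┐ ╷ ╵ ╷ ╶─┐ │ │
│· ·│·│·│·│· ·│·│· ·│· ·│·│·│
│ ┌─┘ │ │ ╵ ╷ └─┴─┐ ├─╴ │ ╵ │
│·│· ·│·│· ·│· · ·│·│· ·│· ·│
│ │ ┌─┤ │ ┌─┴─┬─╴ │ │ ╶─┴───┤
│·│·│·│·│·│· ·│· ·│·│· · · ·│
│ │ ╵ │ └─┘ ╷ └─┐ └─┴─┐ ┌─╴ │
│·│· ·│· · ·│· ·│· · ·│·│· ·│
│ └─╴ ├─────┴─┐ └─┬─╴ │ │ ╶─┤
│· · ·│· · · ·│· ·│· ·│·│· ·│
├─────┘ ┌───┐ │ ╷ │ ╶─┴─┼─╴ │
│· · · ·│· ·│·│·│·│· · ·│· ·│
├───────┘ ╶─┤ └─┤ └───┐ │ ╷ │
│· · · · · ·│· ·│· · ·│·│·│·│
│ ┌───────┐ └─┐ └───┐ │ ╵ │ │
│·│· · · ·│· ·│· · ·│·│· ·│·│
│ ╵ ┌───┐ │ ╶─┴───╴ │ ├───┘ │
│· ·│· ·│·│· · · · ·│·│· · ·│
├───┤ ╷ ╵ ├─────────┤ └─────┤
│· ·│·│· ·│· · · · ·│· · · ·│
│ ╶─┤ ├───┴───╴ ┌─┐ └─┐ ┌─┐ │
│· ·│·│· · · · ·│·│· ·│·│·│·│
│ ╷ │ │ ┌───┬───┘ └─╴ │ ╵ │ │
│·│·│·│·│· ·│· · · · ·│· ·│·│
│ │ ╵ ╵ │ ╷ ╵ ╶───────┴───┘ │
│·│· · ·│·│· · · · · · · · ·│
└─┴─────┴─┴─────────────────┘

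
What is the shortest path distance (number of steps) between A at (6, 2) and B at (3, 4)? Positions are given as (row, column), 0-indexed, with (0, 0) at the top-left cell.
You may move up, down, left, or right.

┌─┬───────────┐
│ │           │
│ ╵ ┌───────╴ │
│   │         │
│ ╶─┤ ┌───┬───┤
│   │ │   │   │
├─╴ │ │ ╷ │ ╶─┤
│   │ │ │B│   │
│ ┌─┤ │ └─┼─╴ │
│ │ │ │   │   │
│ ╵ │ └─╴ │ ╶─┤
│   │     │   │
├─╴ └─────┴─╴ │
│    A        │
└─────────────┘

Finding path from (6, 2) to (3, 4):
Path: (6,2) → (6,1) → (5,1) → (5,0) → (4,0) → (3,0) → (3,1) → (2,1) → (2,0) → (1,0) → (1,1) → (0,1) → (0,2) → (0,3) → (0,4) → (0,5) → (0,6) → (1,6) → (1,5) → (1,4) → (1,3) → (1,2) → (2,2) → (3,2) → (4,2) → (5,2) → (5,3) → (5,4) → (4,4) → (4,3) → (3,3) → (2,3) → (2,4) → (3,4)
Distance: 33 steps

Solution:

┌─┬───────────┐
│ │↱ → → → → ↓│
│ ╵ ┌───────╴ │
│↱ ↑│↓ ← ← ← ↲│
│ ╶─┤ ┌───┬───┤
│↑ ↰│↓│↱ ↓│   │
├─╴ │ │ ╷ │ ╶─┤
│↱ ↑│↓│↑│B│   │
│ ┌─┤ │ └─┼─╴ │
│↑│ │↓│↑ ↰│   │
│ ╵ │ └─╴ │ ╶─┤
│↑ ↰│↳ → ↑│   │
├─╴ └─────┴─╴ │
│  ↑ A        │
└─────────────┘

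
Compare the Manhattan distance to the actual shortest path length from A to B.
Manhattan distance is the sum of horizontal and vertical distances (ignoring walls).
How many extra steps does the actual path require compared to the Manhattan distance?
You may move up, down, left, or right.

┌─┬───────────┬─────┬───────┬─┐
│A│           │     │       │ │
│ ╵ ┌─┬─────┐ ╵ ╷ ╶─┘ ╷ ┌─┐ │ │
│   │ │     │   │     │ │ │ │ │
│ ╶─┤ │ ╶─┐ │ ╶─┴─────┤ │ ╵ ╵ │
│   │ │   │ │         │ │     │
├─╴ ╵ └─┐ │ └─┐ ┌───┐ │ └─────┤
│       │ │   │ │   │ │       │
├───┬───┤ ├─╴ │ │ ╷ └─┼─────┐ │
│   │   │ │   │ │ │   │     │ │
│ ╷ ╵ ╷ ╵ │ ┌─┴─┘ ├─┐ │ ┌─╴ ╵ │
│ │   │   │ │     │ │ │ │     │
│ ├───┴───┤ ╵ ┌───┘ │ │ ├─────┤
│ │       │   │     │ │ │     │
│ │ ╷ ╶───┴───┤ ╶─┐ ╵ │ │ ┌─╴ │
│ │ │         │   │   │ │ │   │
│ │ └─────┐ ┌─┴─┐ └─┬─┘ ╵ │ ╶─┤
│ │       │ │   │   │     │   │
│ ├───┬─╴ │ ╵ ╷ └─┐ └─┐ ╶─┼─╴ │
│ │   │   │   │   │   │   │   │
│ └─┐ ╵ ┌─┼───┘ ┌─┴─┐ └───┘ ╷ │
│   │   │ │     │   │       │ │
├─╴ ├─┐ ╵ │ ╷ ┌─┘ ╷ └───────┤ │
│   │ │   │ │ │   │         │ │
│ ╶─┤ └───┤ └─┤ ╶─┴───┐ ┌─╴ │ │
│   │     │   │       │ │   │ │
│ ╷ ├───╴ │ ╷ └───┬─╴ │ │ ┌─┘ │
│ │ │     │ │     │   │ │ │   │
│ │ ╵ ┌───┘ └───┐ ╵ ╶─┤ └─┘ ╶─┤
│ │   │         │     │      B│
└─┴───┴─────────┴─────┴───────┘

Manhattan distance: |14 - 0| + |14 - 0| = 28
Actual path length: 50
Extra steps: 50 - 28 = 22

Solution:

┌─┬───────────┬─────┬───────┬─┐
│A│↱ → → → → ↓│↱ ↓  │↱ ↓    │ │
│ ╵ ┌─┬─────┐ ╵ ╷ ╶─┘ ╷ ┌─┐ │ │
│↳ ↑│ │     │↳ ↑│↳ → ↑│↓│ │ │ │
│ ╶─┤ │ ╶─┐ │ ╶─┴─────┤ │ ╵ ╵ │
│   │ │   │ │         │↓│     │
├─╴ ╵ └─┐ │ └─┐ ┌───┐ │ └─────┤
│       │ │   │ │   │ │↳ → → ↓│
├───┬───┤ ├─╴ │ │ ╷ └─┼─────┐ │
│   │   │ │   │ │ │   │↓ ← ↰│↓│
│ ╷ ╵ ╷ ╵ │ ┌─┴─┘ ├─┐ │ ┌─╴ ╵ │
│ │   │   │ │     │ │ │↓│  ↑ ↲│
│ ├───┴───┤ ╵ ┌───┘ │ │ ├─────┤
│ │       │   │     │ │↓│↱ → ↓│
│ │ ╷ ╶───┴───┤ ╶─┐ ╵ │ │ ┌─╴ │
│ │ │         │   │   │↓│↑│↓ ↲│
│ │ └─────┐ ┌─┴─┐ └─┬─┘ ╵ │ ╶─┤
│ │       │ │   │   │  ↳ ↑│↳ ↓│
│ ├───┬─╴ │ ╵ ╷ └─┐ └─┐ ╶─┼─╴ │
│ │   │   │   │   │   │   │  ↓│
│ └─┐ ╵ ┌─┼───┘ ┌─┴─┐ └───┘ ╷ │
│   │   │ │     │   │       │↓│
├─╴ ├─┐ ╵ │ ╷ ┌─┘ ╷ └───────┤ │
│   │ │   │ │ │   │         │↓│
│ ╶─┤ └───┤ └─┤ ╶─┴───┐ ┌─╴ │ │
│   │     │   │       │ │   │↓│
│ ╷ ├───╴ │ ╷ └───┬─╴ │ │ ┌─┘ │
│ │ │     │ │     │   │ │ │↓ ↲│
│ │ ╵ ┌───┘ └───┐ ╵ ╶─┤ └─┘ ╶─┤
│ │   │         │     │    ↳ B│
└─┴───┴─────────┴─────┴───────┘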